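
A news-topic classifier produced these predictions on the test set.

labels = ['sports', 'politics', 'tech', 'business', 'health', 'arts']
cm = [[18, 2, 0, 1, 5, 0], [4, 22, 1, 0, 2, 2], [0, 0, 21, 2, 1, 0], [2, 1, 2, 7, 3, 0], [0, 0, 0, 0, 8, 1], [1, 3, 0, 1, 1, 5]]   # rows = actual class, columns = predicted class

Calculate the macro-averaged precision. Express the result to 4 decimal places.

Per-class precision (TP/(TP+FP)):
  sports: TP=18, FP=4+0+2+0+1=7 → 18/25 = 0.72000
  politics: TP=22, FP=2+0+1+0+3=6 → 22/28 = 0.78571
  tech: TP=21, FP=0+1+2+0+0=3 → 21/24 = 0.87500
  business: TP=7, FP=1+0+2+0+1=4 → 7/11 = 0.63636
  health: TP=8, FP=5+2+1+3+1=12 → 8/20 = 0.40000
  arts: TP=5, FP=0+2+0+0+1=3 → 5/8 = 0.62500
Macro-precision = mean = (0.72000 + 0.78571 + 0.87500 + 0.63636 + 0.40000 + 0.62500) / 6 = 0.6737

0.6737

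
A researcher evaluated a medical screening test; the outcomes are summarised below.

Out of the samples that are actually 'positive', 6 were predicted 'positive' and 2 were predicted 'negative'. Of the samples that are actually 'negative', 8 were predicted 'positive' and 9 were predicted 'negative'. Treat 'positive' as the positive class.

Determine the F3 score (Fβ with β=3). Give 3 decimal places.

0.698

Fβ = (1+β²)·TP / ((1+β²)·TP + β²·FN + FP), with β²=9
= 10·6 / (10·6 + 9·2 + 8) = 0.698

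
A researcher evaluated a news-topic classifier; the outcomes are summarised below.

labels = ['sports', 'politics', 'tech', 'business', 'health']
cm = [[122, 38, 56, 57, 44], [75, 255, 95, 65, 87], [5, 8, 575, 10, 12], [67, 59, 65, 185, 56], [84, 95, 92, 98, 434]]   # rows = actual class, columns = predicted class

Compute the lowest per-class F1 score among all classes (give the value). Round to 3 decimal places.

0.364

Per-class F1 score (2·TP/(2·TP+FP+FN)):
  sports: TP=122, FP=75+5+67+84=231, FN=38+56+57+44=195 → 244/670 = 0.3642
  politics: TP=255, FP=38+8+59+95=200, FN=75+95+65+87=322 → 510/1032 = 0.4942
  tech: TP=575, FP=56+95+65+92=308, FN=5+8+10+12=35 → 1150/1493 = 0.7703
  business: TP=185, FP=57+65+10+98=230, FN=67+59+65+56=247 → 370/847 = 0.4368
  health: TP=434, FP=44+87+12+56=199, FN=84+95+92+98=369 → 868/1436 = 0.6045
Lowest is class 'sports' with F1 score = 0.364.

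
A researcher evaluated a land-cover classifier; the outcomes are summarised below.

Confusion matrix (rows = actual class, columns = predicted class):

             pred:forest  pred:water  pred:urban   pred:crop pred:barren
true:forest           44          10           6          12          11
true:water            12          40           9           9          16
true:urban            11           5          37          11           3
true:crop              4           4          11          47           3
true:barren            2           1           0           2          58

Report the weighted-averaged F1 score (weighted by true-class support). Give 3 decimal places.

Per-class F1 score (2·TP/(2·TP+FP+FN)):
  forest: TP=44, FP=12+11+4+2=29, FN=10+6+12+11=39 → 88/156 = 0.5641
  water: TP=40, FP=10+5+4+1=20, FN=12+9+9+16=46 → 80/146 = 0.5479
  urban: TP=37, FP=6+9+11+0=26, FN=11+5+11+3=30 → 74/130 = 0.5692
  crop: TP=47, FP=12+9+11+2=34, FN=4+4+11+3=22 → 94/150 = 0.6267
  barren: TP=58, FP=11+16+3+3=33, FN=2+1+0+2=5 → 116/154 = 0.7532
Weighted-F1 score = Σ (supportᵢ/N)·F1 scoreᵢ with N=368: (83/368)·0.5641 + (86/368)·0.5479 + (67/368)·0.5692 + (69/368)·0.6267 + (63/368)·0.7532 = 0.605

0.605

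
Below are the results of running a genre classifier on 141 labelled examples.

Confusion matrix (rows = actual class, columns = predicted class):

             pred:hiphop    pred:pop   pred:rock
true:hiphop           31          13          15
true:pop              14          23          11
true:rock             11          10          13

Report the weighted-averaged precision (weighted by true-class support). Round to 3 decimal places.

0.482

Per-class precision (TP/(TP+FP)):
  hiphop: TP=31, FP=14+11=25 → 31/56 = 0.5536
  pop: TP=23, FP=13+10=23 → 23/46 = 0.5000
  rock: TP=13, FP=15+11=26 → 13/39 = 0.3333
Weighted-precision = Σ (supportᵢ/N)·precisionᵢ with N=141: (59/141)·0.5536 + (48/141)·0.5000 + (34/141)·0.3333 = 0.482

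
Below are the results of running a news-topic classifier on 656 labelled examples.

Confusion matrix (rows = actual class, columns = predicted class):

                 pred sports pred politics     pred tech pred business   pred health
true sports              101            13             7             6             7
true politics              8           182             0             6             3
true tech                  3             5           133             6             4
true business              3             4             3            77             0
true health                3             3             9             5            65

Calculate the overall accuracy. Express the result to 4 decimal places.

Accuracy = trace / total = (101+182+133+77+65=558) / 656 = 558/656 = 0.8506

0.8506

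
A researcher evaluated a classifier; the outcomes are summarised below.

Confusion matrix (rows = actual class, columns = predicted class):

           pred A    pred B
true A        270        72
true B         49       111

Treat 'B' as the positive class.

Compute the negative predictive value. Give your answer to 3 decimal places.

0.846

NPV = TN/(TN+FN) = 270/(270+49) = 0.846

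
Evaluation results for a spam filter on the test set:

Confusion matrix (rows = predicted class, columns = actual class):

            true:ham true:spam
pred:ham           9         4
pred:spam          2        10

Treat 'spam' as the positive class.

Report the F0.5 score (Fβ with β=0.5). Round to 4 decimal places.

Fβ = (1+β²)·TP / ((1+β²)·TP + β²·FN + FP), with β²=1/4
= 1.25·10 / (1.25·10 + 0.25·4 + 2) = 0.8065

0.8065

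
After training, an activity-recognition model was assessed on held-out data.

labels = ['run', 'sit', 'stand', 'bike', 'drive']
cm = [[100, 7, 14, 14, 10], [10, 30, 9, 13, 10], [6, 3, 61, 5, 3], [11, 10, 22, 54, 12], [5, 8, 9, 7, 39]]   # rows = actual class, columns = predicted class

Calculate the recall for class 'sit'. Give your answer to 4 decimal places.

0.4167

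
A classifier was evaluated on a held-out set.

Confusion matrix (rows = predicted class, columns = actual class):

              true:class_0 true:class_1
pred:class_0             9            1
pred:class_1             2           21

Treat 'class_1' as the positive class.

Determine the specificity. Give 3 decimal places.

0.818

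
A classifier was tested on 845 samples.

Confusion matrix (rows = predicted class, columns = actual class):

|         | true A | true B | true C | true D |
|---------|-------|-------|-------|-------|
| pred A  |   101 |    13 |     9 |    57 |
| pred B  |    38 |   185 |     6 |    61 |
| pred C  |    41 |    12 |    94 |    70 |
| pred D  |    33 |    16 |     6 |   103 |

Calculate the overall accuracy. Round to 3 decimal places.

Accuracy = trace / total = (101+185+94+103=483) / 845 = 483/845 = 0.572

0.572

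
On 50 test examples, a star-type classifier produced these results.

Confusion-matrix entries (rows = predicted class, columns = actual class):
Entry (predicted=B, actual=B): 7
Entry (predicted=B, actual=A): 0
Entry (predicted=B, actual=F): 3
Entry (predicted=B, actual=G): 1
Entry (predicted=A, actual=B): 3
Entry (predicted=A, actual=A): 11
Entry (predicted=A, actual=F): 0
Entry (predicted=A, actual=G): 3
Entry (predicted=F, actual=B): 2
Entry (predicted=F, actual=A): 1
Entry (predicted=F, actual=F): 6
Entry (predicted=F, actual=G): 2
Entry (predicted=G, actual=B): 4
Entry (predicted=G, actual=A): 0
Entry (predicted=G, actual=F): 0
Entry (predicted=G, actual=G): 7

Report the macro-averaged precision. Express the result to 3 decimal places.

0.616

Per-class precision (TP/(TP+FP)):
  B: TP=7, FP=0+3+1=4 → 7/11 = 0.6364
  A: TP=11, FP=3+0+3=6 → 11/17 = 0.6471
  F: TP=6, FP=2+1+2=5 → 6/11 = 0.5455
  G: TP=7, FP=4+0+0=4 → 7/11 = 0.6364
Macro-precision = mean = (0.6364 + 0.6471 + 0.5455 + 0.6364) / 4 = 0.616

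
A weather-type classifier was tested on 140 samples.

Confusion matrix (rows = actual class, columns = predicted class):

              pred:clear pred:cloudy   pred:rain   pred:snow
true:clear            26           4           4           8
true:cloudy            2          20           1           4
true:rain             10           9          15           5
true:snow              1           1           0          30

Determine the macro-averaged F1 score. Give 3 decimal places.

0.641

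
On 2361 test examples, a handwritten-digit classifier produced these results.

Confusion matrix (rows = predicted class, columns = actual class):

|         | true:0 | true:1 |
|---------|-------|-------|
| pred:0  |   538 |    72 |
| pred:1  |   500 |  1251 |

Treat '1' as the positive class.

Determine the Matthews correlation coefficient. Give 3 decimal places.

MCC = (TP·TN − FP·FN) / √((TP+FP)(TP+FN)(TN+FP)(TN+FN))
Numerator = 1251·538 − 500·72 = 637038
Denominator = √(1751·1323·1038·610) = √1466807692140 = 1211118.3642
MCC = 637038 / 1211118.3642 = 0.526

0.526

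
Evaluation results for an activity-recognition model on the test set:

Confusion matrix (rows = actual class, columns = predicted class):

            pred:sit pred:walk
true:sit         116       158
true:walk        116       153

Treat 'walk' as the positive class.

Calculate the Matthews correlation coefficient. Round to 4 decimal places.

-0.0080

MCC = (TP·TN − FP·FN) / √((TP+FP)(TP+FN)(TN+FP)(TN+FN))
Numerator = 153·116 − 158·116 = -580
Denominator = √(311·269·274·232) = √5318035312 = 72924.8607
MCC = -580 / 72924.8607 = -0.0080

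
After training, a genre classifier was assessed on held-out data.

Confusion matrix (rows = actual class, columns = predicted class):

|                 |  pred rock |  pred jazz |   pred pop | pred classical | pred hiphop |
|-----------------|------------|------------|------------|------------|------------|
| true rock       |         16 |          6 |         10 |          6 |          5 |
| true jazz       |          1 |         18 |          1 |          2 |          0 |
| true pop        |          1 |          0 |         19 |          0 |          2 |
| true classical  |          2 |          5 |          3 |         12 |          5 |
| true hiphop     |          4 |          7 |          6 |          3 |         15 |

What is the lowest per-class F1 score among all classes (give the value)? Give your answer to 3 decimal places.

0.478

Per-class F1 score (2·TP/(2·TP+FP+FN)):
  rock: TP=16, FP=1+1+2+4=8, FN=6+10+6+5=27 → 32/67 = 0.4776
  jazz: TP=18, FP=6+0+5+7=18, FN=1+1+2+0=4 → 36/58 = 0.6207
  pop: TP=19, FP=10+1+3+6=20, FN=1+0+0+2=3 → 38/61 = 0.6230
  classical: TP=12, FP=6+2+0+3=11, FN=2+5+3+5=15 → 24/50 = 0.4800
  hiphop: TP=15, FP=5+0+2+5=12, FN=4+7+6+3=20 → 30/62 = 0.4839
Lowest is class 'rock' with F1 score = 0.478.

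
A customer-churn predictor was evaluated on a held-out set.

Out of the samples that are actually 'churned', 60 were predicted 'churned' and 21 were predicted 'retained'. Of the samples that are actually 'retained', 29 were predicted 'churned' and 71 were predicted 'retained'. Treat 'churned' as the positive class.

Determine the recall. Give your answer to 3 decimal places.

Recall = TP/(TP+FN) = 60/(60+21) = 60/81 = 0.741

0.741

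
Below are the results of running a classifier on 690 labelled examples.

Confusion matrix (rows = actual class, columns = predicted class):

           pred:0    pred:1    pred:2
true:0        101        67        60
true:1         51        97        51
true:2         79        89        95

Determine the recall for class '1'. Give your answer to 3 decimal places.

0.487

Take TP from the diagonal, FP from the rest of the '1' prediction marginal, FN from the rest of the '1' actual marginal.
recall = TP/(TP+FN).
1: TP=97, FN=51+51=102 → 97/199 = 0.4874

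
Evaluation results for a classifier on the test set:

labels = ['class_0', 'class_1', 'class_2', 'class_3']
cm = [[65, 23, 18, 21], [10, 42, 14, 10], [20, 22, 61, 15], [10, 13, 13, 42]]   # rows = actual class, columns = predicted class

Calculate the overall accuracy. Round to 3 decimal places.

0.526

Accuracy = trace / total = (65+42+61+42=210) / 399 = 210/399 = 0.526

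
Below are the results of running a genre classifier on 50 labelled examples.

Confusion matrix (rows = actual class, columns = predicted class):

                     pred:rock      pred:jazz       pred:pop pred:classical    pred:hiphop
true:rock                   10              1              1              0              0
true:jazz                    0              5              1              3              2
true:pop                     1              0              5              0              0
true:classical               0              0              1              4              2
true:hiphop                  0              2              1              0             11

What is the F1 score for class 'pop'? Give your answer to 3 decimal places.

0.667

Treat 'pop' as positive and all other classes as negative.
F1 score = 2·TP/(2·TP+FP+FN).
pop: TP=5, FP=1+1+1+1=4, FN=1+0+0+0=1 → 10/15 = 0.6667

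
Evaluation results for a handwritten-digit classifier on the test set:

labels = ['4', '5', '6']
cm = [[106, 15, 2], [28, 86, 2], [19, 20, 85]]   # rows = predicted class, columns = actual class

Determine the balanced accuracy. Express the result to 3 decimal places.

Balanced accuracy = mean of per-class recall.
  4: recall = 106/153 = 0.6928
  5: recall = 86/121 = 0.7107
  6: recall = 85/89 = 0.9551
Mean = (0.6928 + 0.7107 + 0.9551) / 3 = 0.786

0.786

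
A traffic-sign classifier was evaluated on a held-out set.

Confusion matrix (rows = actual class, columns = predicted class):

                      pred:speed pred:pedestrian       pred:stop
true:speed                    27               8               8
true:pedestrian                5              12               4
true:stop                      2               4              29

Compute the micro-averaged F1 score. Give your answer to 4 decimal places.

Micro-averaging pools counts across classes: ΣTP=68, ΣFP=31, ΣFN=31.
Micro-F1 score = 2·TP/(2·TP+FP+FN) on pooled counts = 0.6869 (equals overall accuracy in single-label multiclass).

0.6869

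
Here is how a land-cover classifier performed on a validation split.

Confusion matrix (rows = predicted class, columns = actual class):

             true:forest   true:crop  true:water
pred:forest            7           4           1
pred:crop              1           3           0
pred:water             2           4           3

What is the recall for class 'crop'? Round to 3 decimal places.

Treat 'crop' as positive and all other classes as negative.
recall = TP/(TP+FN).
crop: TP=3, FN=4+4=8 → 3/11 = 0.2727

0.273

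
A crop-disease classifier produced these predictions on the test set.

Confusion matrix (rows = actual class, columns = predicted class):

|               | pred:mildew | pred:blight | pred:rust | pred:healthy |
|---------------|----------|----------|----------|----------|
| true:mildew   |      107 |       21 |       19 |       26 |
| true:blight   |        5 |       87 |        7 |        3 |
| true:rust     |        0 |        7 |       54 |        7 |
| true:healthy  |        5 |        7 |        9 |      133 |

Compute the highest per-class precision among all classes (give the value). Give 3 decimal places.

Per-class precision (TP/(TP+FP)):
  mildew: TP=107, FP=5+0+5=10 → 107/117 = 0.9145
  blight: TP=87, FP=21+7+7=35 → 87/122 = 0.7131
  rust: TP=54, FP=19+7+9=35 → 54/89 = 0.6067
  healthy: TP=133, FP=26+3+7=36 → 133/169 = 0.7870
Highest is class 'mildew' with precision = 0.915.

0.915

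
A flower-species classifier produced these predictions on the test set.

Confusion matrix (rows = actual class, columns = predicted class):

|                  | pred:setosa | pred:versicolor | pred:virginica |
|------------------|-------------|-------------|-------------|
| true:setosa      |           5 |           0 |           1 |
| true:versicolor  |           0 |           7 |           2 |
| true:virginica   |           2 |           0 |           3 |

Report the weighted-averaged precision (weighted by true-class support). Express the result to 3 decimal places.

0.789

Per-class precision (TP/(TP+FP)):
  setosa: TP=5, FP=0+2=2 → 5/7 = 0.7143
  versicolor: TP=7, FP=0+0=0 → 7/7 = 1.0000
  virginica: TP=3, FP=1+2=3 → 3/6 = 0.5000
Weighted-precision = Σ (supportᵢ/N)·precisionᵢ with N=20: (6/20)·0.7143 + (9/20)·1.0000 + (5/20)·0.5000 = 0.789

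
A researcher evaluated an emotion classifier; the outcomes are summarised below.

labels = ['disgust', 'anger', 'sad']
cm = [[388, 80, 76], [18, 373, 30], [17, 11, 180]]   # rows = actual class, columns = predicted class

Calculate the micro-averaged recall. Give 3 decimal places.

0.802

Micro-averaging pools counts across classes: ΣTP=941, ΣFP=232, ΣFN=232.
Micro-recall = TP/(TP+FN) on pooled counts = 0.802 (equals overall accuracy in single-label multiclass).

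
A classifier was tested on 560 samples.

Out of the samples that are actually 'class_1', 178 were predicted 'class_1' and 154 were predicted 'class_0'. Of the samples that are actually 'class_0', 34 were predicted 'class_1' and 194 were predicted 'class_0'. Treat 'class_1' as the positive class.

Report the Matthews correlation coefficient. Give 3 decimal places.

0.392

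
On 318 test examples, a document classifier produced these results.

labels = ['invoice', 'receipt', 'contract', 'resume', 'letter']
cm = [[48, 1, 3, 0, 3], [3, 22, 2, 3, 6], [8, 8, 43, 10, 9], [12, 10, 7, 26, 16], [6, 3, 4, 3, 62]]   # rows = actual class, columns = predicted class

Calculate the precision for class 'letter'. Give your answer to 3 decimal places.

0.646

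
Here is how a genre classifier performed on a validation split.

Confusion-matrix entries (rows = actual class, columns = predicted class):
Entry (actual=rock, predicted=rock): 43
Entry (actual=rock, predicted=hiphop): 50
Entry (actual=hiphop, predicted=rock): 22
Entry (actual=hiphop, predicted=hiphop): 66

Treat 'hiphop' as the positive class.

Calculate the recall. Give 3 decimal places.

Recall = TP/(TP+FN) = 66/(66+22) = 66/88 = 0.750

0.750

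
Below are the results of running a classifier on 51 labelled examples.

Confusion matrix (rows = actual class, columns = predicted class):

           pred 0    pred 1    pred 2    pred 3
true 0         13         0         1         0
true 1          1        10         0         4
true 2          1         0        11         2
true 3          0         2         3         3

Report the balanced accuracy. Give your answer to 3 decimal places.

Balanced accuracy = mean of per-class recall.
  0: recall = 13/14 = 0.9286
  1: recall = 10/15 = 0.6667
  2: recall = 11/14 = 0.7857
  3: recall = 3/8 = 0.3750
Mean = (0.9286 + 0.6667 + 0.7857 + 0.3750) / 4 = 0.689

0.689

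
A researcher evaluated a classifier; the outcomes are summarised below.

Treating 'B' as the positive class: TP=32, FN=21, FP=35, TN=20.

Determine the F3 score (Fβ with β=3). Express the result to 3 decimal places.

Fβ = (1+β²)·TP / ((1+β²)·TP + β²·FN + FP), with β²=9
= 10·32 / (10·32 + 9·21 + 35) = 0.588

0.588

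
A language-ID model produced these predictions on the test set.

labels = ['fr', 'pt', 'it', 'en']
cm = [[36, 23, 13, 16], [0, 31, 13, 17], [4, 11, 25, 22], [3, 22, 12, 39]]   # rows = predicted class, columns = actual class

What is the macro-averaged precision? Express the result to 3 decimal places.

Per-class precision (TP/(TP+FP)):
  fr: TP=36, FP=23+13+16=52 → 36/88 = 0.4091
  pt: TP=31, FP=0+13+17=30 → 31/61 = 0.5082
  it: TP=25, FP=4+11+22=37 → 25/62 = 0.4032
  en: TP=39, FP=3+22+12=37 → 39/76 = 0.5132
Macro-precision = mean = (0.4091 + 0.5082 + 0.4032 + 0.5132) / 4 = 0.458

0.458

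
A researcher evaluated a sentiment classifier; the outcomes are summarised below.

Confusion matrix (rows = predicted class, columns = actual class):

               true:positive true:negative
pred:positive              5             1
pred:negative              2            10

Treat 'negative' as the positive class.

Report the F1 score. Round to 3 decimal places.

Precision = TP/(TP+FP) = 10/12 = 0.8333
Recall = TP/(TP+FN) = 10/11 = 0.9091
F1 = 2·TP/(2·TP+FP+FN) = 20/23 = 0.870

0.870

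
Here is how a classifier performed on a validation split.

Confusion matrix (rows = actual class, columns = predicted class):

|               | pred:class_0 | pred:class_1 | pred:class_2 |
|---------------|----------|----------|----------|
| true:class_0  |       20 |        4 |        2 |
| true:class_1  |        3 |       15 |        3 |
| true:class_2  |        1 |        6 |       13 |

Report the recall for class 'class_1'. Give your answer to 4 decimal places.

0.7143

One-vs-rest for 'class_1': TP = diagonal; FP = other classes predicted 'class_1'; FN = 'class_1' predicted as other.
recall = TP/(TP+FN).
class_1: TP=15, FN=3+3=6 → 15/21 = 0.71429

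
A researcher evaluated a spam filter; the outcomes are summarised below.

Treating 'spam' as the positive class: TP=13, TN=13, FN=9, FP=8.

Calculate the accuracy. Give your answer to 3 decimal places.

Accuracy = (TP+TN)/N = (13+13)/43 = 0.605

0.605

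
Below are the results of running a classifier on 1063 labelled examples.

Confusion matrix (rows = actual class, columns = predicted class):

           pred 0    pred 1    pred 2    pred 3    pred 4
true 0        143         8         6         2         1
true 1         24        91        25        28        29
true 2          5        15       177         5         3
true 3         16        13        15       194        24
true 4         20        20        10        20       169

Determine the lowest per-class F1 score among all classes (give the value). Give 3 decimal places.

Per-class F1 score (2·TP/(2·TP+FP+FN)):
  0: TP=143, FP=24+5+16+20=65, FN=8+6+2+1=17 → 286/368 = 0.7772
  1: TP=91, FP=8+15+13+20=56, FN=24+25+28+29=106 → 182/344 = 0.5291
  2: TP=177, FP=6+25+15+10=56, FN=5+15+5+3=28 → 354/438 = 0.8082
  3: TP=194, FP=2+28+5+20=55, FN=16+13+15+24=68 → 388/511 = 0.7593
  4: TP=169, FP=1+29+3+24=57, FN=20+20+10+20=70 → 338/465 = 0.7269
Lowest is class '1' with F1 score = 0.529.

0.529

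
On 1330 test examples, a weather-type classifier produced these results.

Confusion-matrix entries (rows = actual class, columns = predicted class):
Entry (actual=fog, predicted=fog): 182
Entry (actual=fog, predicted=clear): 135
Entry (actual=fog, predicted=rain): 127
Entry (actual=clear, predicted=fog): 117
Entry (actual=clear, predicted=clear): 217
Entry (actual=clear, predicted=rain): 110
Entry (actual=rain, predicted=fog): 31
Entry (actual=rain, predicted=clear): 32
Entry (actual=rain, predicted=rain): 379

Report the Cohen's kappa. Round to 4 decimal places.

0.3776

Observed agreement pₒ = trace/N = 778/1330 = 0.58496
Expected agreement pₑ = Σ (rowᵢ·colᵢ)/N² = (444·330 + 444·384 + 442·616)/1330² = 0.33314
κ = (pₒ − pₑ)/(1 − pₑ) = (0.58496 − 0.33314)/(1 − 0.33314) = 0.3776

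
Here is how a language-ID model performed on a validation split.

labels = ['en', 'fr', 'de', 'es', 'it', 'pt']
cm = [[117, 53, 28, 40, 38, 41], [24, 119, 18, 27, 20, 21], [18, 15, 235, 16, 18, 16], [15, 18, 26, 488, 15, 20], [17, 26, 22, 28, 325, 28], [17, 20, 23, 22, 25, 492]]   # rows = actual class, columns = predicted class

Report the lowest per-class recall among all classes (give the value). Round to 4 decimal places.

0.3691

Per-class recall (TP/(TP+FN)):
  en: TP=117, FN=53+28+40+38+41=200 → 117/317 = 0.36909
  fr: TP=119, FN=24+18+27+20+21=110 → 119/229 = 0.51965
  de: TP=235, FN=18+15+16+18+16=83 → 235/318 = 0.73899
  es: TP=488, FN=15+18+26+15+20=94 → 488/582 = 0.83849
  it: TP=325, FN=17+26+22+28+28=121 → 325/446 = 0.72870
  pt: TP=492, FN=17+20+23+22+25=107 → 492/599 = 0.82137
Lowest is class 'en' with recall = 0.3691.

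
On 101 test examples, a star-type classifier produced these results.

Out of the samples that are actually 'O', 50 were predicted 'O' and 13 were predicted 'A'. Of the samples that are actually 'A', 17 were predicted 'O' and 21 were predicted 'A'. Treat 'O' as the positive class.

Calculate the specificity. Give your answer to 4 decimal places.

0.5526

Specificity = TN/(TN+FP) = 21/(21+17) = 0.5526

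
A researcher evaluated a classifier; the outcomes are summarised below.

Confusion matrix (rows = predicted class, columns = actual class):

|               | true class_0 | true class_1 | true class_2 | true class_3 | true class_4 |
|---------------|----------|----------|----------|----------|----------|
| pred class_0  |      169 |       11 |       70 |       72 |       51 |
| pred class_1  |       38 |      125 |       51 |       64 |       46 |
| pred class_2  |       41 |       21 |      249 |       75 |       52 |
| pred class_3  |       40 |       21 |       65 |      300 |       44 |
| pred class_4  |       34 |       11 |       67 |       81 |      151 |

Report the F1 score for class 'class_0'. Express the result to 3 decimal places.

F1 score = 2·TP/(2·TP+FP+FN).
class_0: TP=169, FP=11+70+72+51=204, FN=38+41+40+34=153 → 338/695 = 0.4863

0.486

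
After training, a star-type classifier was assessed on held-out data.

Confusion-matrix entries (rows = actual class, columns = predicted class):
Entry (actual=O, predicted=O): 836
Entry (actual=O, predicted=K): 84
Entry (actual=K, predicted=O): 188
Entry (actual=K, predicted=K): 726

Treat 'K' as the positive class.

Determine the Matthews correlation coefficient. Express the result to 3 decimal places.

0.708

MCC = (TP·TN − FP·FN) / √((TP+FP)(TP+FN)(TN+FP)(TN+FN))
Numerator = 726·836 − 84·188 = 591144
Denominator = √(810·914·920·1024) = √697459507200 = 835140.4117
MCC = 591144 / 835140.4117 = 0.708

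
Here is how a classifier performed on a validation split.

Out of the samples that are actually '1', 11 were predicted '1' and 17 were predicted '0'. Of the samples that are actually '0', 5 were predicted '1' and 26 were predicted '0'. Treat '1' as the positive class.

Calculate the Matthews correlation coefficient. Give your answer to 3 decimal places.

MCC = (TP·TN − FP·FN) / √((TP+FP)(TP+FN)(TN+FP)(TN+FN))
Numerator = 11·26 − 5·17 = 201
Denominator = √(16·28·31·43) = √597184 = 772.7768
MCC = 201 / 772.7768 = 0.260

0.260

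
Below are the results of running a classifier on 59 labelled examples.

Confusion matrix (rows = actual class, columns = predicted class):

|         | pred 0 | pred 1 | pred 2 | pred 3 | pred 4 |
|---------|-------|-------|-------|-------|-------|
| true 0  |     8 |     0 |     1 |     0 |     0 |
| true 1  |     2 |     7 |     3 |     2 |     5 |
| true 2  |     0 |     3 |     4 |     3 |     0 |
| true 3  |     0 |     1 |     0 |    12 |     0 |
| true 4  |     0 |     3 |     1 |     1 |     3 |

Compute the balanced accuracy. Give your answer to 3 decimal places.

0.591

Balanced accuracy = mean of per-class recall.
  0: recall = 8/9 = 0.8889
  1: recall = 7/19 = 0.3684
  2: recall = 4/10 = 0.4000
  3: recall = 12/13 = 0.9231
  4: recall = 3/8 = 0.3750
Mean = (0.8889 + 0.3684 + 0.4000 + 0.9231 + 0.3750) / 5 = 0.591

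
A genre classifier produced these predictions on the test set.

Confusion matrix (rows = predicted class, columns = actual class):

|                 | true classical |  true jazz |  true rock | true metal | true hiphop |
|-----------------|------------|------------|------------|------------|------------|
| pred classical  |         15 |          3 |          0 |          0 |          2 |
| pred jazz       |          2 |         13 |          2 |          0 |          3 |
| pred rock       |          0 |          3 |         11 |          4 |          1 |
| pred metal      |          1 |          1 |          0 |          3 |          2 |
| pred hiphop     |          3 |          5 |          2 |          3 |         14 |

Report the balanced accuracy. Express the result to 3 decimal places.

Balanced accuracy = mean of per-class recall.
  classical: recall = 15/21 = 0.7143
  jazz: recall = 13/25 = 0.5200
  rock: recall = 11/15 = 0.7333
  metal: recall = 3/10 = 0.3000
  hiphop: recall = 14/22 = 0.6364
Mean = (0.7143 + 0.5200 + 0.7333 + 0.3000 + 0.6364) / 5 = 0.581

0.581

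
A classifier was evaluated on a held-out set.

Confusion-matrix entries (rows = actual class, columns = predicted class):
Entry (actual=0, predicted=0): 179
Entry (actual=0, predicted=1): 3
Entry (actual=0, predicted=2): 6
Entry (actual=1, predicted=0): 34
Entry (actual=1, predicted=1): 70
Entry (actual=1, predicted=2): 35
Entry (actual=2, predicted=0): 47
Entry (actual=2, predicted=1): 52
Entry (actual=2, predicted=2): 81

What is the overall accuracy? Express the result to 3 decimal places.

0.651

Accuracy = trace / total = (179+70+81=330) / 507 = 330/507 = 0.651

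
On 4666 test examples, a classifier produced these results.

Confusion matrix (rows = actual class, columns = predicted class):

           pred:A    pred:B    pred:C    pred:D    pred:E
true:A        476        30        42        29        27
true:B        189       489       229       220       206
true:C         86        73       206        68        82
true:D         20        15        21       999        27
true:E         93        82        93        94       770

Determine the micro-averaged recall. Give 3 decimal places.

Micro-averaging pools counts across classes: ΣTP=2940, ΣFP=1726, ΣFN=1726.
Micro-recall = TP/(TP+FN) on pooled counts = 0.630 (equals overall accuracy in single-label multiclass).

0.630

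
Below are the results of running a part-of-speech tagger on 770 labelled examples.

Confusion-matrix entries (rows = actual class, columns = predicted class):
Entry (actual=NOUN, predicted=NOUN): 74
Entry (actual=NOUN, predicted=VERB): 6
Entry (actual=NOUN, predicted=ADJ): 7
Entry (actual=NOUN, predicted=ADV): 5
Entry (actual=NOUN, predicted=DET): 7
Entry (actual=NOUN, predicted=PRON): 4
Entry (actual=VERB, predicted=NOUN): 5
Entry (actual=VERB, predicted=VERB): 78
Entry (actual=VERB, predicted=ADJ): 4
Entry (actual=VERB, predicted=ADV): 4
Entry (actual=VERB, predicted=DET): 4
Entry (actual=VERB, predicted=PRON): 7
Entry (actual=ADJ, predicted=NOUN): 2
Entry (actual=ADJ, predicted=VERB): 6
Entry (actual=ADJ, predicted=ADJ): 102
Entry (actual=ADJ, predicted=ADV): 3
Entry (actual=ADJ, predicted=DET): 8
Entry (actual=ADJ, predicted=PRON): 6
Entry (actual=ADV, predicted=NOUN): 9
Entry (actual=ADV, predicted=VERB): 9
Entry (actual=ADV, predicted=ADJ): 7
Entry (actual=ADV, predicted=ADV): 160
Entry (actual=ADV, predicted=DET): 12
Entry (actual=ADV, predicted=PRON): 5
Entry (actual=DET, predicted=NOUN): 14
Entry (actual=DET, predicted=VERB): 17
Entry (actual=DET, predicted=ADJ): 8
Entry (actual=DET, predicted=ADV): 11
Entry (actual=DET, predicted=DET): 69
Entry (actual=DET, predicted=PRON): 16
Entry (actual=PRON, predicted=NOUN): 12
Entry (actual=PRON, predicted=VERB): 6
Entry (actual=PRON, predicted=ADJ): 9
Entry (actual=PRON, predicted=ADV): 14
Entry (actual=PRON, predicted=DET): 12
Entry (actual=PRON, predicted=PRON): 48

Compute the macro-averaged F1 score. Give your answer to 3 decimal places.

Per-class F1 score (2·TP/(2·TP+FP+FN)):
  NOUN: TP=74, FP=5+2+9+14+12=42, FN=6+7+5+7+4=29 → 148/219 = 0.6758
  VERB: TP=78, FP=6+6+9+17+6=44, FN=5+4+4+4+7=24 → 156/224 = 0.6964
  ADJ: TP=102, FP=7+4+7+8+9=35, FN=2+6+3+8+6=25 → 204/264 = 0.7727
  ADV: TP=160, FP=5+4+3+11+14=37, FN=9+9+7+12+5=42 → 320/399 = 0.8020
  DET: TP=69, FP=7+4+8+12+12=43, FN=14+17+8+11+16=66 → 138/247 = 0.5587
  PRON: TP=48, FP=4+7+6+5+16=38, FN=12+6+9+14+12=53 → 96/187 = 0.5134
Macro-F1 score = mean = (0.6758 + 0.6964 + 0.7727 + 0.8020 + 0.5587 + 0.5134) / 6 = 0.670

0.670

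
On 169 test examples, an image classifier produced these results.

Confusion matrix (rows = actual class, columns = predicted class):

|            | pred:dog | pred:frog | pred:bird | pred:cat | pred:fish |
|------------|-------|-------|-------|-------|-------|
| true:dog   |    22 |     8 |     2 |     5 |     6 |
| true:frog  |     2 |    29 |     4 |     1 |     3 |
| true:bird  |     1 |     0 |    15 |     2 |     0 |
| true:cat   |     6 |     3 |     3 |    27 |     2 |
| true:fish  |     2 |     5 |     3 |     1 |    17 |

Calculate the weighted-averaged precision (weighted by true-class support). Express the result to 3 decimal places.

0.660

Per-class precision (TP/(TP+FP)):
  dog: TP=22, FP=2+1+6+2=11 → 22/33 = 0.6667
  frog: TP=29, FP=8+0+3+5=16 → 29/45 = 0.6444
  bird: TP=15, FP=2+4+3+3=12 → 15/27 = 0.5556
  cat: TP=27, FP=5+1+2+1=9 → 27/36 = 0.7500
  fish: TP=17, FP=6+3+0+2=11 → 17/28 = 0.6071
Weighted-precision = Σ (supportᵢ/N)·precisionᵢ with N=169: (43/169)·0.6667 + (39/169)·0.6444 + (18/169)·0.5556 + (41/169)·0.7500 + (28/169)·0.6071 = 0.660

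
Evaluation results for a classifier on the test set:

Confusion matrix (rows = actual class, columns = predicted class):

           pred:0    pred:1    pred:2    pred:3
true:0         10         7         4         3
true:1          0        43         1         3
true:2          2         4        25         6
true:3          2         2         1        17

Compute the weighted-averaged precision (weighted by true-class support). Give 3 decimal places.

0.738

Per-class precision (TP/(TP+FP)):
  0: TP=10, FP=0+2+2=4 → 10/14 = 0.7143
  1: TP=43, FP=7+4+2=13 → 43/56 = 0.7679
  2: TP=25, FP=4+1+1=6 → 25/31 = 0.8065
  3: TP=17, FP=3+3+6=12 → 17/29 = 0.5862
Weighted-precision = Σ (supportᵢ/N)·precisionᵢ with N=130: (24/130)·0.7143 + (47/130)·0.7679 + (37/130)·0.8065 + (22/130)·0.5862 = 0.738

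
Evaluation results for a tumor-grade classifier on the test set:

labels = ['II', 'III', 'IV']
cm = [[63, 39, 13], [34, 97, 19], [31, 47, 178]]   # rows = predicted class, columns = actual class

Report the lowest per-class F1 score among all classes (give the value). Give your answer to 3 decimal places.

Per-class F1 score (2·TP/(2·TP+FP+FN)):
  II: TP=63, FP=39+13=52, FN=34+31=65 → 126/243 = 0.5185
  III: TP=97, FP=34+19=53, FN=39+47=86 → 194/333 = 0.5826
  IV: TP=178, FP=31+47=78, FN=13+19=32 → 356/466 = 0.7639
Lowest is class 'II' with F1 score = 0.519.

0.519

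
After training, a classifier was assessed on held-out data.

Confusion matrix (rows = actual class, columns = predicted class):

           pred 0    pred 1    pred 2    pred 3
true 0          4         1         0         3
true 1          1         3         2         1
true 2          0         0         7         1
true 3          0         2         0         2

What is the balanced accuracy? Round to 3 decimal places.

0.576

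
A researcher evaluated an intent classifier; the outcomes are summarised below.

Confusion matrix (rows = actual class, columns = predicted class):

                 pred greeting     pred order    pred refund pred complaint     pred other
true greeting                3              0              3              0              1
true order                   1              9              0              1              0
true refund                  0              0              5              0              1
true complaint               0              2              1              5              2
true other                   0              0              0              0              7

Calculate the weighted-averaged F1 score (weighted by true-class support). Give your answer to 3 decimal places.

Per-class F1 score (2·TP/(2·TP+FP+FN)):
  greeting: TP=3, FP=1+0+0+0=1, FN=0+3+0+1=4 → 6/11 = 0.5455
  order: TP=9, FP=0+0+2+0=2, FN=1+0+1+0=2 → 18/22 = 0.8182
  refund: TP=5, FP=3+0+1+0=4, FN=0+0+0+1=1 → 10/15 = 0.6667
  complaint: TP=5, FP=0+1+0+0=1, FN=0+2+1+2=5 → 10/16 = 0.6250
  other: TP=7, FP=1+0+1+2=4, FN=0+0+0+0=0 → 14/18 = 0.7778
Weighted-F1 score = Σ (supportᵢ/N)·F1 scoreᵢ with N=41: (7/41)·0.5455 + (11/41)·0.8182 + (6/41)·0.6667 + (10/41)·0.6250 + (7/41)·0.7778 = 0.695

0.695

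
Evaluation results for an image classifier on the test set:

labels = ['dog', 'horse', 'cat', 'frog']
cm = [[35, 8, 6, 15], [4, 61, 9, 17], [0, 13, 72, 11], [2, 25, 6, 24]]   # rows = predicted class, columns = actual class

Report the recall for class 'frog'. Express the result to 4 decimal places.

recall = TP/(TP+FN).
frog: TP=24, FN=15+17+11=43 → 24/67 = 0.35821

0.3582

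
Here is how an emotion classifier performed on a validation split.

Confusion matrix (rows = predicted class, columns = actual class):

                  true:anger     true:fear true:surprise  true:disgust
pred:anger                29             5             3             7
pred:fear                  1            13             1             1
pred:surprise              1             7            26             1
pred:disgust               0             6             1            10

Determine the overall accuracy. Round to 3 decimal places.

0.696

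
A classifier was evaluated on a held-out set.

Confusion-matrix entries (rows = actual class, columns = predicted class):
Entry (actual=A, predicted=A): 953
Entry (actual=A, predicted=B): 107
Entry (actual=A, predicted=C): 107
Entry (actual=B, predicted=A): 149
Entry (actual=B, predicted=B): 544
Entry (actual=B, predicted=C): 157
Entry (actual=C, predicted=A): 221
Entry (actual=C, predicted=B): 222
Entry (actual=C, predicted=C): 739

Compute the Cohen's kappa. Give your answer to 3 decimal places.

0.544

Observed agreement pₒ = trace/N = 2236/3199 = 0.6990
Expected agreement pₑ = Σ (rowᵢ·colᵢ)/N² = (1167·1323 + 850·873 + 1182·1003)/3199² = 0.3392
κ = (pₒ − pₑ)/(1 − pₑ) = (0.6990 − 0.3392)/(1 − 0.3392) = 0.544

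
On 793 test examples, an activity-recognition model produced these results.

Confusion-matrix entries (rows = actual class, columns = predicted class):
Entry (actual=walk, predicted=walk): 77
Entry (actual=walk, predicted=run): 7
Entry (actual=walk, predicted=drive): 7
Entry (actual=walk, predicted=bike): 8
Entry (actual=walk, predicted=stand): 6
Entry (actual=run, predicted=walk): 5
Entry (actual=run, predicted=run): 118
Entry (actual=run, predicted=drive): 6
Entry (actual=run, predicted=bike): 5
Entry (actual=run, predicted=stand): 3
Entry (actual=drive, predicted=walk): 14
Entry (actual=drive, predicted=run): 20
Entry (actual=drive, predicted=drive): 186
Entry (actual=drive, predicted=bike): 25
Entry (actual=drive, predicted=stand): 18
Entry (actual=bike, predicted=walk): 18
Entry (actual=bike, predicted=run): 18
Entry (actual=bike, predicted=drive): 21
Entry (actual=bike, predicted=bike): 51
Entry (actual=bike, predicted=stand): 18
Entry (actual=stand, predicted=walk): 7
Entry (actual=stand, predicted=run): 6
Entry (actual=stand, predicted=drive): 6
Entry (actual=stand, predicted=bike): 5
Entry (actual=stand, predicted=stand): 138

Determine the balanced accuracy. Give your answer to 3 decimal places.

Balanced accuracy = mean of per-class recall.
  walk: recall = 77/105 = 0.7333
  run: recall = 118/137 = 0.8613
  drive: recall = 186/263 = 0.7072
  bike: recall = 51/126 = 0.4048
  stand: recall = 138/162 = 0.8519
Mean = (0.7333 + 0.8613 + 0.7072 + 0.4048 + 0.8519) / 5 = 0.712

0.712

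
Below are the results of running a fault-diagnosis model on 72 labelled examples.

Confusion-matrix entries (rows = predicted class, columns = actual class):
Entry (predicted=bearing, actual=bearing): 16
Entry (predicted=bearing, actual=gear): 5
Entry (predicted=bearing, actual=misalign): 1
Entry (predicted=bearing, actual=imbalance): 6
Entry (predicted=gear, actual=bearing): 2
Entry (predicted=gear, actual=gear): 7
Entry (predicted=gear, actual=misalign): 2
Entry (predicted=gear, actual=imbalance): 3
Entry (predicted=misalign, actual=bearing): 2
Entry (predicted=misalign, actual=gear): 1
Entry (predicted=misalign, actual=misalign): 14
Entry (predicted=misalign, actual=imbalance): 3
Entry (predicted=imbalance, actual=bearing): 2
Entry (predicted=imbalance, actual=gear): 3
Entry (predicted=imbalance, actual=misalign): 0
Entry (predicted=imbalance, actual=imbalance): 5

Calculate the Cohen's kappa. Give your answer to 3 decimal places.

Observed agreement pₒ = trace/N = 42/72 = 0.5833
Expected agreement pₑ = Σ (rowᵢ·colᵢ)/N² = (22·28 + 16·14 + 17·20 + 17·10)/72² = 0.2604
κ = (pₒ − pₑ)/(1 − pₑ) = (0.5833 − 0.2604)/(1 − 0.2604) = 0.437

0.437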